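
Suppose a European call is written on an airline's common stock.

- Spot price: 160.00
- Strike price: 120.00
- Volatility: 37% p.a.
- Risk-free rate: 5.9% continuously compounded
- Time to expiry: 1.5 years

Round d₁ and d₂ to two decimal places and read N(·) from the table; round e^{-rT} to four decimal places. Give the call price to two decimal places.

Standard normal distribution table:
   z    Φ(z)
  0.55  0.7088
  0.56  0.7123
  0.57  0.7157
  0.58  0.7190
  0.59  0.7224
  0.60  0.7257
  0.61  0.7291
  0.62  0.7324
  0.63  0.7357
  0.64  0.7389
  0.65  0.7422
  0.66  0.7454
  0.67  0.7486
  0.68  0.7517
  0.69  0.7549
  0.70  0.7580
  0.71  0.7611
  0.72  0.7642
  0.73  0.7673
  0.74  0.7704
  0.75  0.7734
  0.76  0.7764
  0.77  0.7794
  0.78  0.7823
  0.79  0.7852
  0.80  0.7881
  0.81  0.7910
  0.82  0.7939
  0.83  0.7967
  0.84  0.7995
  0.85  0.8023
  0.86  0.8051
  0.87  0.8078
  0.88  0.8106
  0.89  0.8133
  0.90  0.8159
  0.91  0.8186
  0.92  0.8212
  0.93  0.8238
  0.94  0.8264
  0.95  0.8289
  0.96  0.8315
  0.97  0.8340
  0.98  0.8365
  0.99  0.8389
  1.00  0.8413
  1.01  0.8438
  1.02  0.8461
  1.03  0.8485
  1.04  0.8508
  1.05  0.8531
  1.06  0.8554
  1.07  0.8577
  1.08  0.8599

σ√T = 0.37 × 1.2247 = 0.4532
ln(S/K) + (r + σ²/2)T = ln(160/120) + (0.059 + 0.37²/2)·1.5 = 0.2877 + 0.1912 = 0.4789
d₁ = 0.4789 / 0.4532 = 1.0567 ⇒ 1.06
d₂ = d₁ − σ√T = 1.0567 − 0.4532 = 0.6036 ⇒ 0.60
exp(−rT) = exp(−0.059·1.5) = 0.9153
C = 160·N(1.06) − 120·0.9153·N(0.60) = 160·0.8554 − 120·0.9153·0.7257 = 136.8640 − 79.7080 = 57.1560

57.16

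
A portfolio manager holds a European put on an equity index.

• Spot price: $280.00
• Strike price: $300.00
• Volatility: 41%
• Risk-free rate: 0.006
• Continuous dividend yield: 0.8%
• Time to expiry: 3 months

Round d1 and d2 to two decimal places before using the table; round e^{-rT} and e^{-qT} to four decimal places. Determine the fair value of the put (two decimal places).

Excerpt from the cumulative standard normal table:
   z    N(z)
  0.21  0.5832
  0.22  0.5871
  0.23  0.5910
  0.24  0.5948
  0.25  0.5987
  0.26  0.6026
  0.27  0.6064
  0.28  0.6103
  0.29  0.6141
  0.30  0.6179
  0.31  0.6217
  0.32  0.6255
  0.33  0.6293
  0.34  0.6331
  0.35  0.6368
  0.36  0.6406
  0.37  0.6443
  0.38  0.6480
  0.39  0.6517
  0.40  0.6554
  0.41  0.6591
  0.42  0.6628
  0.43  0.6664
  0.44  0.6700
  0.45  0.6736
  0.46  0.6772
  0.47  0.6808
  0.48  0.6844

σ√T = 0.41·√0.25 = 0.2050
ln(S/K) + (r − q + σ²/2)T = ln(280/300) + (0.006 − 0.008 + 0.41²/2)·0.25 = -0.0690 + 0.0205 = -0.0485
d₁ = -0.0485 / 0.2050 = -0.2365 → -0.24
d₂ = d₁ − σ√T = -0.2365 − 0.2050 = -0.4415 → -0.44
e^(−qT) = e^(−0.008·0.25) = 0.9980;  e^(−rT) = e^(−0.006·0.25) = 0.9985
N(−d₂) = N(0.44) = 0.6700;  N(−d₁) = N(0.24) = 0.5948
P = 300·0.9985·0.6700 − 280·0.9980·0.5948 = 200.6985 − 166.2109 = 34.4876

$34.49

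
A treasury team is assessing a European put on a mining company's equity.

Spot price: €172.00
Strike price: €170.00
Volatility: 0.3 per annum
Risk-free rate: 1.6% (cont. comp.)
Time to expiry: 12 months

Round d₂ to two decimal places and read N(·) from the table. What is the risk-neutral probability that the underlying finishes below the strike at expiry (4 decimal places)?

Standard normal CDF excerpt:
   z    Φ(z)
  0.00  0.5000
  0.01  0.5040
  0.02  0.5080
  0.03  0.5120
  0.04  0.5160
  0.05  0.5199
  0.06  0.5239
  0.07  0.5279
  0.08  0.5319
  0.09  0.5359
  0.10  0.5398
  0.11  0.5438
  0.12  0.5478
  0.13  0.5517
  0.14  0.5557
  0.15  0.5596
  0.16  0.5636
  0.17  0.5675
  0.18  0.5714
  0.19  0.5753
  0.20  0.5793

σ√T = 0.3 × 1.0000 = 0.3000
d₁ = [ln(172/170) + (0.016 + 0.3²/2)·1] / 0.3000 = [0.0117 + 0.0610] / 0.3000 = 0.2423 which rounds to 0.24
d₂ = d₁ − σ√T = 0.2423 − 0.3000 = -0.0577 which rounds to -0.06
Pr(exercise) under Q = N(−d₂) = N(0.06) = 0.5239

0.5239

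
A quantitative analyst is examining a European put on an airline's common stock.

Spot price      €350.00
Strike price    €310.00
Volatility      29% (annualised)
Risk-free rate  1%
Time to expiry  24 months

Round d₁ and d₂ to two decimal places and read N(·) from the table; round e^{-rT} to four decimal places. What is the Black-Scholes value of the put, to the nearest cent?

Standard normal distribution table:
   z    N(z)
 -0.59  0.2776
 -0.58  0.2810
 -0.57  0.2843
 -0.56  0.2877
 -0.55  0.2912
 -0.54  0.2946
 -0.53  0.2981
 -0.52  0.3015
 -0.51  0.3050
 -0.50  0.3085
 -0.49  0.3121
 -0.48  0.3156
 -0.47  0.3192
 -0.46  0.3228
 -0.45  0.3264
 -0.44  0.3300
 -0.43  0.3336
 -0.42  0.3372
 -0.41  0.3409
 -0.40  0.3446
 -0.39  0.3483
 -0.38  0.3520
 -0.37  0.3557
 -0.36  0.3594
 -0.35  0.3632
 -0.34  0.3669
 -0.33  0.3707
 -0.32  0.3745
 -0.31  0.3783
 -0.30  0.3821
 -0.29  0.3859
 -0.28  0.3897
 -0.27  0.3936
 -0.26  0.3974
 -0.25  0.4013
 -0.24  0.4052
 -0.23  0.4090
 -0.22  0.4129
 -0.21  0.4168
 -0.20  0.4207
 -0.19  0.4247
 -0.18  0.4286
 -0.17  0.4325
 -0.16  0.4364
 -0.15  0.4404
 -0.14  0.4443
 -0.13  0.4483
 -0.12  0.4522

€33.09

σ√T = 0.29·√2 = 0.4101
ln(S/K) + (r + σ²/2)T = ln(350/310) + (0.01 + 0.29²/2)·2 = 0.1214 + 0.1041 = 0.2255
d₁ = 0.2255 / 0.4101 = 0.5497 which rounds to 0.55
d₂ = d₁ − σ√T = 0.5497 − 0.4101 = 0.1396 which rounds to 0.14
e^(−rT) = e^(−0.01·2) = 0.9802
N(−d₂) = N(-0.14) = 0.4443;  N(−d₁) = N(-0.55) = 0.2912
P = 310·0.9802·0.4443 − 350·0.2912 = 135.0059 − 101.9200 = 33.0859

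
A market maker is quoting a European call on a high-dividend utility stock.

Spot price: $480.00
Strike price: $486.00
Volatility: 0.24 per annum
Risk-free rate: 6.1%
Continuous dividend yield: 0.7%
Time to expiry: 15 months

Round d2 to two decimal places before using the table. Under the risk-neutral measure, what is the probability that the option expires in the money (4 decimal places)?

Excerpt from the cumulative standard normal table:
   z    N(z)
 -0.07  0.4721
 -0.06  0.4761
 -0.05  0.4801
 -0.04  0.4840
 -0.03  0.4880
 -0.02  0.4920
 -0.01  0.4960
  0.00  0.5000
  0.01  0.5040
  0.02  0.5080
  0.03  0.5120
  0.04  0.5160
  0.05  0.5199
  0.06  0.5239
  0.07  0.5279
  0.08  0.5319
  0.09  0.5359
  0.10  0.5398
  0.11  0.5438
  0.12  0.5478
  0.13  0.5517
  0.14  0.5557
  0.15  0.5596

0.5279

σ√T = 0.24·√1.25 = 0.2683
d₁ = [ln(480/486) + (0.061 − 0.007 + 0.24²/2)·1.25] / 0.2683 = [-0.0124 + 0.1035] / 0.2683 = 0.3394 ⇒ 0.34
d₂ = d₁ − σ√T = 0.3394 − 0.2683 = 0.0711 ⇒ 0.07
Risk-neutral Pr[S_T > K] = N(d₂) = N(0.07) = 0.5279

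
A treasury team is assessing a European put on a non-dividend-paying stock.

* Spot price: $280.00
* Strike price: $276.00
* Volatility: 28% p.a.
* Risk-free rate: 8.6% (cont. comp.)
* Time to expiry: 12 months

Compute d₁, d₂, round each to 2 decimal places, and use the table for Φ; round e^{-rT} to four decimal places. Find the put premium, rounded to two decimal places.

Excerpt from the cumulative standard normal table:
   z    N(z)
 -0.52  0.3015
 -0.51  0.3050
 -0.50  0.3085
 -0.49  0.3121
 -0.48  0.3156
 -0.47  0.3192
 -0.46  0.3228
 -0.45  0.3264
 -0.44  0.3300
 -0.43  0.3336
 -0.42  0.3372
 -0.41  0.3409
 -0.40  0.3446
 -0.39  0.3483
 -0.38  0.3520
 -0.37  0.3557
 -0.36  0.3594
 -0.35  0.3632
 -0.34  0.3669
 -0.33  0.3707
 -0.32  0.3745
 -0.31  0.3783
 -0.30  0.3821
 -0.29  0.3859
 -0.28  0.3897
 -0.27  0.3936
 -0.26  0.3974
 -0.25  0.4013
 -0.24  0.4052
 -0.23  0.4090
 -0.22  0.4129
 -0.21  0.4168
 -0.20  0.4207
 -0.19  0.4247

T = 1;  σ√T = 0.2800
d₁ = [ln(280/276) + (0.086 + 0.28²/2)·1] / 0.2800 = [0.0144 + 0.1252] / 0.2800 = 0.4985 ⇒ 0.50
d₂ = d₁ − σ√T = 0.4985 − 0.2800 = 0.2185 ⇒ 0.22
e^(−rT) = e^(−0.086·1) = 0.9176
N(−d₂) = N(-0.22) = 0.4129;  N(−d₁) = N(-0.50) = 0.3085
P = 276·0.9176·0.4129 − 280·0.3085 = 104.5701 − 86.3800 = 18.1901

$18.19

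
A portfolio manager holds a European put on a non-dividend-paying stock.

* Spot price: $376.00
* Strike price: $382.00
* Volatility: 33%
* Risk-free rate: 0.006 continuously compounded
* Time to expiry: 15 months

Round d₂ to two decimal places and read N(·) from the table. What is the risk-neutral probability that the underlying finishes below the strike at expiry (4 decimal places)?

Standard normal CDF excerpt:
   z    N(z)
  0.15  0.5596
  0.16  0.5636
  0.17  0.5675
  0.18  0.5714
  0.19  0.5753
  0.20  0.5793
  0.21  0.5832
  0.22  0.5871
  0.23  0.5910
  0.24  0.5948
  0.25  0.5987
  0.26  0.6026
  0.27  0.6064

T = 1.25;  σ√T = 0.3690
d₁ = [ln(376/382) + (0.006 + ½·0.33²)·1.25] / (σ√T) = (-0.0158 + 0.0756) / 0.3690 = 0.1619 → 0.16
d₂ = 0.1619 − 0.3690 = -0.2071 → -0.21
Risk-neutral Pr[S_T < K] = N(−d₂) = N(0.21) = 0.5832

0.5832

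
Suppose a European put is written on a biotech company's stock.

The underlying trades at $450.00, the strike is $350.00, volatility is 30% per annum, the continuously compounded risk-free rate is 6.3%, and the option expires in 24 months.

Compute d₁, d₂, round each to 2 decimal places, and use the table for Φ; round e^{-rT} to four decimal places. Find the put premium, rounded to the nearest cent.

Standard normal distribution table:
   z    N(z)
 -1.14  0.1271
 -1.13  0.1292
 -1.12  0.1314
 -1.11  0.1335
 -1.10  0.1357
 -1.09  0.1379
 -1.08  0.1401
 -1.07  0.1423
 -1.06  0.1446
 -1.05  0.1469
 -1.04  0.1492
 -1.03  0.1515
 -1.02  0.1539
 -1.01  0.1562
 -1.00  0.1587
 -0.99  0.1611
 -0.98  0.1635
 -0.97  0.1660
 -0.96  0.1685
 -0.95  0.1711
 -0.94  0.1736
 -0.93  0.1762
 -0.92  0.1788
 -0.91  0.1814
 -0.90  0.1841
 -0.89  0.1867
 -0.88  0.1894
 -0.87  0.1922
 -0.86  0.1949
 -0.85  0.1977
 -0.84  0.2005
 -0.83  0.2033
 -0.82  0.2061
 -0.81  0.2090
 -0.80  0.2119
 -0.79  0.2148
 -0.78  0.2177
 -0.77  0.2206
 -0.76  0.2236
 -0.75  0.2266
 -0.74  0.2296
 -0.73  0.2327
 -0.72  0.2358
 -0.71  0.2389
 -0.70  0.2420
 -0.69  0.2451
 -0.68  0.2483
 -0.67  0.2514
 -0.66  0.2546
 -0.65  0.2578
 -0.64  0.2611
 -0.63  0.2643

σ√T = 0.3·√2 = 0.4243
ln(S/K) + (r + σ²/2)T = ln(450/350) + (0.063 + 0.3²/2)·2 = 0.2513 + 0.2160 = 0.4673
d₁ = 0.4673 / 0.4243 = 1.1015 → 1.10
d₂ = d₁ − σ√T = 1.1015 − 0.4243 = 0.6772 → 0.68
e^(−rT) = e^(−0.063·2) = 0.8816
N(−d₂) = N(-0.68) = 0.2483;  N(−d₁) = N(-1.10) = 0.1357
P = 350·0.8816·0.2483 − 450·0.1357 = 76.6154 − 61.0650 = 15.5504

$15.55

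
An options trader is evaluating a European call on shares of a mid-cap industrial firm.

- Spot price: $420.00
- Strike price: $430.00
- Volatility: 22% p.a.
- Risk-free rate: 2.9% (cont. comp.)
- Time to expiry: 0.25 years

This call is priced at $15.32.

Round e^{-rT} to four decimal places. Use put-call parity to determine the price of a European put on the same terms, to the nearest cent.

$22.22

exp(−rT) = exp(−0.029·0.25) = 0.9928
Put-call parity: C − P = S − K·e^(−rT) = 420 − 430·0.9928 = 420 − 426.9040 = -6.9040
P = C − (C − P) = 15.32 − (-6.9040) = 22.2240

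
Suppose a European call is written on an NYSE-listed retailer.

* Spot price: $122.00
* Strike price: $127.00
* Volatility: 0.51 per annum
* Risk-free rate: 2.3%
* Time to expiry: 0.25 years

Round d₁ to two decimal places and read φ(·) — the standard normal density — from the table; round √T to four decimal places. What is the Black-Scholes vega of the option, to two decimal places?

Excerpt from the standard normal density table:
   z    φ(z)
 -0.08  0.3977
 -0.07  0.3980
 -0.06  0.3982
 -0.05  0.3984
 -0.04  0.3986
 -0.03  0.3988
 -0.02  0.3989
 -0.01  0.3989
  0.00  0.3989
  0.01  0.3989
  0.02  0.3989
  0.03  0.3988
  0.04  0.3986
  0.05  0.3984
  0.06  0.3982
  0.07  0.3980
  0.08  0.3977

σ√T = 0.51 × 0.5000 = 0.2550
d₁ = [ln(122/127) + (0.023 + ½·0.51²)·0.25] / (σ√T) = (-0.0402 + 0.0383) / 0.2550 = -0.0075 → -0.01
√T = √0.25 = 0.5000
φ(d₁) = φ(-0.01) = 0.3989
vega = S·φ(d₁)·√T = 122·0.3989·0.5000 = 24.3329

24.33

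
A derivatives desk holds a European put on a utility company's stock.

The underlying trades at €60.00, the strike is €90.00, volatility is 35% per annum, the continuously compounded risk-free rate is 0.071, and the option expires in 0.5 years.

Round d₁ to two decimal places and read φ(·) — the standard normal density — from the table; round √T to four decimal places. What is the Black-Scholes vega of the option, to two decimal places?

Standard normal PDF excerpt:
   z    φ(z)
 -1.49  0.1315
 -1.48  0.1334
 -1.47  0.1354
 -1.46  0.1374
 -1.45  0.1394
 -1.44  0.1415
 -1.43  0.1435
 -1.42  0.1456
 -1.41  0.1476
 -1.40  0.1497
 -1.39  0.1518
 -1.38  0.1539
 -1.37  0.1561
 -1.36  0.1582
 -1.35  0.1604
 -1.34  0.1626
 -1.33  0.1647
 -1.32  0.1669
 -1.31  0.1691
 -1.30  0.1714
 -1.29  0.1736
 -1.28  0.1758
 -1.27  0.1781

σ√T = 0.35 × 0.7071 = 0.2475
d₁ = [ln(60/90) + (0.071 + ½·0.35²)·0.5] / (σ√T) = (-0.4055 + 0.0661) / 0.2475 = -1.3711 → -1.37
√T = √0.5 = 0.7071
φ(d₁) = φ(-1.37) = 0.1561
vega = S·φ(d₁)·√T = 60·0.1561·0.7071 = 6.6227
(Call and put vega coincide under Black-Scholes.)

6.62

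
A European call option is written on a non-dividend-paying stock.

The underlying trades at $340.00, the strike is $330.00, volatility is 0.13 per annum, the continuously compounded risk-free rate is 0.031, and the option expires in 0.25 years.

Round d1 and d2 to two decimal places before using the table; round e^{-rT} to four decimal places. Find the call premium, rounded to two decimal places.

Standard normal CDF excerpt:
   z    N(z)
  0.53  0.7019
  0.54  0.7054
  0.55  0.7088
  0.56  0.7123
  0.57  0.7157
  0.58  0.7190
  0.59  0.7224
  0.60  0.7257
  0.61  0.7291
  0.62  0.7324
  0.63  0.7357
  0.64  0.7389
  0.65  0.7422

σ√T = 0.13 × 0.5000 = 0.0650
ln(S/K) + (r + σ²/2)T = ln(340/330) + (0.031 + 0.13²/2)·0.25 = 0.0299 + 0.0099 = 0.0397
d₁ = 0.0397 / 0.0650 = 0.6110 ⇒ 0.61
d₂ = d₁ − σ√T = 0.6110 − 0.0650 = 0.5460 ⇒ 0.55
exp(−rT) = exp(−0.031·0.25) = 0.9923
C = 340·N(0.61) − 330·0.9923·N(0.55) = 340·0.7291 − 330·0.9923·0.7088 = 247.8940 − 232.1029 = 15.7911

$15.79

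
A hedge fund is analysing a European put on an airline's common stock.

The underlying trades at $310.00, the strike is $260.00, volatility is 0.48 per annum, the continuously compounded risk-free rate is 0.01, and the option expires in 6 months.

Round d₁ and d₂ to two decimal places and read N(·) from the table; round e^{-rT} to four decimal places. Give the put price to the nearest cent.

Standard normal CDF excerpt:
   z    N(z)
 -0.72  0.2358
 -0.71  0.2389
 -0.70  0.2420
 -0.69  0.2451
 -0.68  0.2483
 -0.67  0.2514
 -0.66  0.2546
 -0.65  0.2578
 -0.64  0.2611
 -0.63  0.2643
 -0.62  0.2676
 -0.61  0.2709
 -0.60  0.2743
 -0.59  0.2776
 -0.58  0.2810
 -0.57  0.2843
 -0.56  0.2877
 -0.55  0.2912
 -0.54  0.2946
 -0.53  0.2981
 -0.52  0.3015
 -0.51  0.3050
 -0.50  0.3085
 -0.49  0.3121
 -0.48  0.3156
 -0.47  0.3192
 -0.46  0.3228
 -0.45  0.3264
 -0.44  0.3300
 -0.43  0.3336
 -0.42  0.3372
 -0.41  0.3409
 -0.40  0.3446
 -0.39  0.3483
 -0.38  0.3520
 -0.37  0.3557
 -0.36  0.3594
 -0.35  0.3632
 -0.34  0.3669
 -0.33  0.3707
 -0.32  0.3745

σ√T = 0.48 × 0.7071 = 0.3394
d₁ = [ln(310/260) + (0.01 + 0.48²/2)·0.5] / 0.3394 = [0.1759 + 0.0626] / 0.3394 = 0.7027 ⇒ 0.70
d₂ = d₁ − σ√T = 0.7027 − 0.3394 = 0.3632 ⇒ 0.36
e^(−rT) = e^(−0.01·0.5) = 0.9950
N(−d₂) = N(-0.36) = 0.3594;  N(−d₁) = N(-0.70) = 0.2420
P = 260·0.9950·0.3594 − 310·0.2420 = 92.9768 − 75.0200 = 17.9568

$17.96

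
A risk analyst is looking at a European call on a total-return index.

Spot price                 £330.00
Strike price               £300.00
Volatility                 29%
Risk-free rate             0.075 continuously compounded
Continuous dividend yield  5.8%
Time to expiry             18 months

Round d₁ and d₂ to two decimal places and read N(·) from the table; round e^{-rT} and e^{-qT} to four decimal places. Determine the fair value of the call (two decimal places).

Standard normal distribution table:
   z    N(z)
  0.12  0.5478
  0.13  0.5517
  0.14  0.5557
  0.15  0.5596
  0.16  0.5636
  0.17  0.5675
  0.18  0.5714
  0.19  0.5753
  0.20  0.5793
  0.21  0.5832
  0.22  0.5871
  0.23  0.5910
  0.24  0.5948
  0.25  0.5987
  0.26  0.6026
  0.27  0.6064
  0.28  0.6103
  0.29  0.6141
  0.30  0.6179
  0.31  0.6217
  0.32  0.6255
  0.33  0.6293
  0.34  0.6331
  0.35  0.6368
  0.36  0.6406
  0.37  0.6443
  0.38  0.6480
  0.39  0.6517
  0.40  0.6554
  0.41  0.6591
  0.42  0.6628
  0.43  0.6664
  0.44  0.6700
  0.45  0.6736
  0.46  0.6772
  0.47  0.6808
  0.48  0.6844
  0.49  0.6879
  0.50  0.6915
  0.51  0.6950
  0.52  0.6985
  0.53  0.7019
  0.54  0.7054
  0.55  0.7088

£60.21

σ√T = 0.29 × 1.2247 = 0.3552
d₁ = [ln(330/300) + (0.075 − 0.058 + 0.29²/2)·1.5] / 0.3552 = [0.0953 + 0.0886] / 0.3552 = 0.5177 which rounds to 0.52
d₂ = d₁ − σ√T = 0.5177 − 0.3552 = 0.1626 which rounds to 0.16
e^(−qT) = e^(−0.058·1.5) = 0.9167;  e^(−rT) = e^(−0.075·1.5) = 0.8936
C = 330·0.9167·N(0.52) − 300·0.8936·N(0.16) = 330·0.9167·0.6985 − 300·0.8936·0.5636 = 211.3039 − 151.0899 = 60.2140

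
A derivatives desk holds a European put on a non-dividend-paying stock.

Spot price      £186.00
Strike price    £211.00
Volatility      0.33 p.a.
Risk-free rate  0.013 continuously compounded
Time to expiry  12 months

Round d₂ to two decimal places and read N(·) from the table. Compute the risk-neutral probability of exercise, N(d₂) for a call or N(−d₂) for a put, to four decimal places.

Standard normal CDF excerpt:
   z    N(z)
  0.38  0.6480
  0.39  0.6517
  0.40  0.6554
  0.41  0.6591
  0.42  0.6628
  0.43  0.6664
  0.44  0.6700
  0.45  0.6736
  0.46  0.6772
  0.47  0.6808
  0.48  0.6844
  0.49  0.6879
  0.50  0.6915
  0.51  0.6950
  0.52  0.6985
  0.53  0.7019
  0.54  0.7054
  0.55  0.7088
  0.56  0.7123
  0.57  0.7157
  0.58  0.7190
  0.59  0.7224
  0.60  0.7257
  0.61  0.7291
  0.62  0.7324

0.6950

σ√T = 0.33 × 1.0000 = 0.3300
ln(S/K) + (r + σ²/2)T = ln(186/211) + (0.013 + 0.33²/2)·1 = -0.1261 + 0.0675 = -0.0587
d₁ = -0.0587 / 0.3300 = -0.1778 ⇒ -0.18
d₂ = d₁ − σ√T = -0.1778 − 0.3300 = -0.5078 ⇒ -0.51
Risk-neutral Pr[S_T < K] = N(−d₂) = N(0.51) = 0.6950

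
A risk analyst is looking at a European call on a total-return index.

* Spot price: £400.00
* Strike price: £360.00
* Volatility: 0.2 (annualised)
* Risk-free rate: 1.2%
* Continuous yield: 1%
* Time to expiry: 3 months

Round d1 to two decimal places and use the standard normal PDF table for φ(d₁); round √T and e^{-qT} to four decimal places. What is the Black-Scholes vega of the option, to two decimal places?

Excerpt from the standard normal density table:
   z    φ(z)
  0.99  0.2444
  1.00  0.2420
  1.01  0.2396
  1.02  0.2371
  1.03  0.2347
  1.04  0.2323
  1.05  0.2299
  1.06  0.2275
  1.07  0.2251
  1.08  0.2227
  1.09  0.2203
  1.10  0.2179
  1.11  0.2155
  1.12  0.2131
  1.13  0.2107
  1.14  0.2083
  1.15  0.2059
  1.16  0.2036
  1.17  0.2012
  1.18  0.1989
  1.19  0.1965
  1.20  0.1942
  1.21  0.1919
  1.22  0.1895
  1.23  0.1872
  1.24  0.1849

T = 0.25;  σ√T = 0.1000
ln(S/K) + (r − q + σ²/2)T = ln(400/360) + (0.012 − 0.01 + 0.2²/2)·0.25 = 0.1054 + 0.0055 = 0.1109
d₁ = 0.1109 / 0.1000 = 1.1086 → 1.11
√T = √0.25 = 0.5000
φ(d₁) = φ(1.11) = 0.2155
e^(−qT) = e^(−0.01·0.25) = 0.9975
vega = S·e^(−qT)·φ(d₁)·√T = 400·0.9975·0.2155·0.5000 = 42.9922

42.99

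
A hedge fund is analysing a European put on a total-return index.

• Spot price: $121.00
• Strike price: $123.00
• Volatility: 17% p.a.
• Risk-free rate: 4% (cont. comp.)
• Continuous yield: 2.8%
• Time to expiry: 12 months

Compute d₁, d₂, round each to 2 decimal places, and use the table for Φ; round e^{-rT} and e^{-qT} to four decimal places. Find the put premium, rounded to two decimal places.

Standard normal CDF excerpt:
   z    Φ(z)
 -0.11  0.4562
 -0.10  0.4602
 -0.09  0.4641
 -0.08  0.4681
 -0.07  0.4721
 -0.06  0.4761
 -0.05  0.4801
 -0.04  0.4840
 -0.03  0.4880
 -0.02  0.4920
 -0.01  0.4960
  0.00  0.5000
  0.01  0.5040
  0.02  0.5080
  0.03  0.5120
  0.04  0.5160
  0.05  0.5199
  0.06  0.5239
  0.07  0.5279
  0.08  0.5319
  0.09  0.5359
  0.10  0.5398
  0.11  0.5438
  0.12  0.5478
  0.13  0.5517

T = 1;  σ√T = 0.1700
ln(S/K) + (r − q + σ²/2)T = ln(121/123) + (0.04 − 0.028 + 0.17²/2)·1 = -0.0164 + 0.0265 = 0.0101
d₁ = 0.0101 / 0.1700 = 0.0592 ⇒ 0.06
d₂ = d₁ − σ√T = 0.0592 − 0.1700 = -0.1108 ⇒ -0.11
exp(−qT) = exp(−0.028·1) = 0.9724;  exp(−rT) = exp(−0.04·1) = 0.9608
P = 123·0.9608·N(0.11) − 121·0.9724·N(-0.06) = 123·0.9608·0.5438 − 121·0.9724·0.4761 = 64.2654 − 56.0181 = 8.2473

$8.25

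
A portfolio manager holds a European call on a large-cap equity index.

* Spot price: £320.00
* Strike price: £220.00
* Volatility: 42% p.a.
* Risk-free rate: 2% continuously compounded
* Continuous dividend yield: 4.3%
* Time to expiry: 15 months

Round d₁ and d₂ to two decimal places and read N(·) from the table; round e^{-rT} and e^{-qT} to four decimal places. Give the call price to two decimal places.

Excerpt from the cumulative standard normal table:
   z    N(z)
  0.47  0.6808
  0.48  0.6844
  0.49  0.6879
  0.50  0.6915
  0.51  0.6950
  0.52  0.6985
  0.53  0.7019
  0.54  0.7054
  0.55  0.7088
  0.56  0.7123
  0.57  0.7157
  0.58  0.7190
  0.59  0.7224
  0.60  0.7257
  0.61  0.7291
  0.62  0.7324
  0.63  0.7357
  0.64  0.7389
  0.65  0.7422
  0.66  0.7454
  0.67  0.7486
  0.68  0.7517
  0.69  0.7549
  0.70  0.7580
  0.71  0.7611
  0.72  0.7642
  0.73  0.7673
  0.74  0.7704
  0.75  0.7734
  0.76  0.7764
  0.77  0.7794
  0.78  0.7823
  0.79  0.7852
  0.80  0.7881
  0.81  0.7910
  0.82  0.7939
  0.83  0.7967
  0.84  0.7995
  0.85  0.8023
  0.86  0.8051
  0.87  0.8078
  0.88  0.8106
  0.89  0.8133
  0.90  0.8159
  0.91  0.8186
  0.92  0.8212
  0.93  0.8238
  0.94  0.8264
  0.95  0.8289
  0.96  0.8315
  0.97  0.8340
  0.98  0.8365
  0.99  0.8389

£104.55

σ√T = 0.42·√1.25 = 0.4696
d₁ = [ln(320/220) + (0.02 − 0.043 + 0.42²/2)·1.25] / 0.4696 = [0.3747 + 0.0815] / 0.4696 = 0.9715 ≈ 0.97
d₂ = d₁ − σ√T = 0.9715 − 0.4696 = 0.5019 ≈ 0.50
e^(−qT) = e^(−0.043·1.25) = 0.9477;  e^(−rT) = e^(−0.02·1.25) = 0.9753
N(d₁) = N(0.97) = 0.8340;  N(d₂) = N(0.50) = 0.6915
C = 320·0.9477·0.8340 − 220·0.9753·0.6915 = 252.9222 − 148.3724 = 104.5498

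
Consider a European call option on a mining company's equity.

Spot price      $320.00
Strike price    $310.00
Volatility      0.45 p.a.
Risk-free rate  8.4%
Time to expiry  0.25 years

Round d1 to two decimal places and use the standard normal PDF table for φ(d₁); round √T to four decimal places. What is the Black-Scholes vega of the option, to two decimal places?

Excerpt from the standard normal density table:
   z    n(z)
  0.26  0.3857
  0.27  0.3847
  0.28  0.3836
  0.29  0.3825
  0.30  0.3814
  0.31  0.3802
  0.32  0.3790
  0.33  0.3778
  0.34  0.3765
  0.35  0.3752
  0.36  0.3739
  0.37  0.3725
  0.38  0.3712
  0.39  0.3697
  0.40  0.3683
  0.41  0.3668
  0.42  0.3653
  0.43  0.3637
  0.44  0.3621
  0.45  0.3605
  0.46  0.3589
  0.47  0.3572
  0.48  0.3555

60.03

T = 0.25;  σ√T = 0.2250
d₁ = [ln(320/310) + (0.084 + 0.45²/2)·0.25] / 0.2250 = [0.0317 + 0.0463] / 0.2250 = 0.3469 → 0.35
√T = √0.25 = 0.5000
φ(d₁) = φ(0.35) = 0.3752
vega = S·φ(d₁)·√T = 320·0.3752·0.5000 = 60.0320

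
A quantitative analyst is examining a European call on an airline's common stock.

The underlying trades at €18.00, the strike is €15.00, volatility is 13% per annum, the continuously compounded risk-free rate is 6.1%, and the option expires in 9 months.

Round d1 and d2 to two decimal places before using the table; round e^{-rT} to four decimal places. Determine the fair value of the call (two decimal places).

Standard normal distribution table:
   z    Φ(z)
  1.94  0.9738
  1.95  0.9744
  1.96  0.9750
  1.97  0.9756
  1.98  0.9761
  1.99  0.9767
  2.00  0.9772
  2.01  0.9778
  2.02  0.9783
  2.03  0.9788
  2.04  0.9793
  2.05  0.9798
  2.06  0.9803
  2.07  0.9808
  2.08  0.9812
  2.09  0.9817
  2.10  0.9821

σ√T = 0.13 × 0.8660 = 0.1126
ln(S/K) + (r + σ²/2)T = ln(18/15) + (0.061 + 0.13²/2)·0.75 = 0.1823 + 0.0521 = 0.2344
d₁ = 0.2344 / 0.1126 = 2.0821 ⇒ 2.08
d₂ = d₁ − σ√T = 2.0821 − 0.1126 = 1.9695 ⇒ 1.97
e^(−rT) = e^(−0.061·0.75) = 0.9553
N(d₁) = N(2.08) = 0.9812;  N(d₂) = N(1.97) = 0.9756
C = 18·0.9812 − 15·0.9553·0.9756 = 17.6616 − 13.9799 = 3.6817

€3.68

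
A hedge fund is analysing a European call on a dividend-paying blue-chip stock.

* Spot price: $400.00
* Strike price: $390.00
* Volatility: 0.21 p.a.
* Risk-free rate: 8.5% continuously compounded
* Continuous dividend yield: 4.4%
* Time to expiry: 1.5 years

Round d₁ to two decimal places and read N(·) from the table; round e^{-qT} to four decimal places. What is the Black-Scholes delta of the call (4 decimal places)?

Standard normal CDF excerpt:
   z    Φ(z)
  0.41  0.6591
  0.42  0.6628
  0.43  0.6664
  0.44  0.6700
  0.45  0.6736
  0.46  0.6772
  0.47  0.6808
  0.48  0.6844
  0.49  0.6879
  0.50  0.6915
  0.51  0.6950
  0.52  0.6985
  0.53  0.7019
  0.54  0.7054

σ√T = 0.21·√1.5 = 0.2572
d₁ = [ln(400/390) + (0.085 − 0.044 + 0.21²/2)·1.5] / 0.2572 = [0.0253 + 0.0946] / 0.2572 = 0.4662 → 0.47
N(d₁) = N(0.47) = 0.6808
Δ_call = exp(−qT)·N(d₁) = 0.9361·0.6808 = 0.6373

0.6373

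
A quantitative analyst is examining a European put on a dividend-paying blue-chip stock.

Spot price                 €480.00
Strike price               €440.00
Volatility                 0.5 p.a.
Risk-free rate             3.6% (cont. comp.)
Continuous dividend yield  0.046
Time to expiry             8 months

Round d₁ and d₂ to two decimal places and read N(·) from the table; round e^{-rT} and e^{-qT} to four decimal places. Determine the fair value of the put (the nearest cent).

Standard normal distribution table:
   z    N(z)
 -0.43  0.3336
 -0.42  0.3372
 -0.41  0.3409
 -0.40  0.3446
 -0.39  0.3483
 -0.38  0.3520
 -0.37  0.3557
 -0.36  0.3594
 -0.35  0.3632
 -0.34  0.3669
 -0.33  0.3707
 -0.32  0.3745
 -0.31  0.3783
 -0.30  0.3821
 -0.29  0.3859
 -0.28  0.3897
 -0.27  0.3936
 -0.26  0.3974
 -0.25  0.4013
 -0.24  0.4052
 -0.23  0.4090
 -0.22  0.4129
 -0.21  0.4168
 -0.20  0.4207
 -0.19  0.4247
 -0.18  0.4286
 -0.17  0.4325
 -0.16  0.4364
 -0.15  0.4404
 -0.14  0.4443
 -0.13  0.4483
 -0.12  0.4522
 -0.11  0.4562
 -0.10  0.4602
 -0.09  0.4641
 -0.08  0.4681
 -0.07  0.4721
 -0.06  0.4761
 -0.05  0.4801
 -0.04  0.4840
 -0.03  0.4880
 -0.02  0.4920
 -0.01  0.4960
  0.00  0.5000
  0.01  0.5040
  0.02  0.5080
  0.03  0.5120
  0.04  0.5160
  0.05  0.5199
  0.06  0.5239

σ√T = 0.5·√0.6667 = 0.4082
d₁ = [ln(480/440) + (0.036 − 0.046 + 0.5²/2)·0.6667] / 0.4082 = [0.0870 + 0.0767] / 0.4082 = 0.4009 ≈ 0.40
d₂ = d₁ − σ√T = 0.4009 − 0.4082 = -0.0073 ≈ -0.01
exp(−qT) = exp(−0.046·0.6667) = 0.9698;  exp(−rT) = exp(−0.036·0.6667) = 0.9763
P = 440·0.9763·N(0.01) − 480·0.9698·N(-0.40) = 440·0.9763·0.5040 − 480·0.9698·0.3446 = 216.5043 − 160.4127 = 56.0916

€56.09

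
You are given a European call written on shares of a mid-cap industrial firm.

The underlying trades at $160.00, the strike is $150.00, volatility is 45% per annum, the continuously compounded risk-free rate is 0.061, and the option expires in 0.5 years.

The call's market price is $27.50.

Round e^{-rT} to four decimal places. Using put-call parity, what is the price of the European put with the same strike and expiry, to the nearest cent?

e^(−rT) = e^(−0.061·0.5) = 0.9700
Put-call parity: C − P = S − K·e^(−rT) = 160 − 150·0.9700 = 160 − 145.5000 = 14.5000
P = C − (C − P) = 27.50 − (14.5000) = 13.0000

$13.00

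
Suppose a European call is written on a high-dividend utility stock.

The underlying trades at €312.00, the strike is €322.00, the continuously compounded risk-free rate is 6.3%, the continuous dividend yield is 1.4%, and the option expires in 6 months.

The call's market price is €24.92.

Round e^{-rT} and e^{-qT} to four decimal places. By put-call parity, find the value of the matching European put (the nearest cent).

€27.12

e^(−qT) = e^(−0.014·0.5) = 0.9930;  e^(−rT) = e^(−0.063·0.5) = 0.9690
Put-call parity: C − P = S·e^(−qT) − K·e^(−rT) = 312·0.9930 − 322·0.9690 = 309.8160 − 312.0180 = -2.2020
P = C − (C − P) = 24.92 − (-2.2020) = 27.1220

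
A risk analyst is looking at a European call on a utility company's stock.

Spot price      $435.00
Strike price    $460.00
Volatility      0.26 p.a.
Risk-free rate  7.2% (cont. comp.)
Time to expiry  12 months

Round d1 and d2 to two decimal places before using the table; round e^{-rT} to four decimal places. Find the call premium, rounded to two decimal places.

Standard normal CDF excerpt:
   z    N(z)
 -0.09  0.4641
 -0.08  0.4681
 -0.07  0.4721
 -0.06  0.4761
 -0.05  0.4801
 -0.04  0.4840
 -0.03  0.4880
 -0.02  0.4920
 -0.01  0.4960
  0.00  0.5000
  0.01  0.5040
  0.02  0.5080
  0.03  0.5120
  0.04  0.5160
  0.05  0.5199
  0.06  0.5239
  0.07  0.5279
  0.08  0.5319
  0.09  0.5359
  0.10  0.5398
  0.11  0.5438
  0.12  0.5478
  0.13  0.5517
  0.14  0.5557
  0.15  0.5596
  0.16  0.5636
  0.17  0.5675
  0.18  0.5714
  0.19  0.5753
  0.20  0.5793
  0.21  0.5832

$48.18

T = 1;  σ√T = 0.2600
ln(S/K) + (r + σ²/2)T = ln(435/460) + (0.072 + 0.26²/2)·1 = -0.0559 + 0.1058 = 0.0499
d₁ = 0.0499 / 0.2600 = 0.1920 which rounds to 0.19
d₂ = d₁ − σ√T = 0.1920 − 0.2600 = -0.0680 which rounds to -0.07
exp(−rT) = exp(−0.072·1) = 0.9305
C = 435·N(0.19) − 460·0.9305·N(-0.07) = 435·0.5753 − 460·0.9305·0.4721 = 250.2555 − 202.0730 = 48.1825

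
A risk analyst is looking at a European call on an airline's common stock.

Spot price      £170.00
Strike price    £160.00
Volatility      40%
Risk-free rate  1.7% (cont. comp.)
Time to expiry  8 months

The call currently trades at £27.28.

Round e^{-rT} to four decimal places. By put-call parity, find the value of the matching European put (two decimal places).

exp(−rT) = exp(−0.017·0.6667) = 0.9887
Put-call parity: C − P = S − K·e^(−rT) = 170 − 160·0.9887 = 170 − 158.1920 = 11.8080
P = C − (C − P) = 27.28 − (11.8080) = 15.4720

£15.47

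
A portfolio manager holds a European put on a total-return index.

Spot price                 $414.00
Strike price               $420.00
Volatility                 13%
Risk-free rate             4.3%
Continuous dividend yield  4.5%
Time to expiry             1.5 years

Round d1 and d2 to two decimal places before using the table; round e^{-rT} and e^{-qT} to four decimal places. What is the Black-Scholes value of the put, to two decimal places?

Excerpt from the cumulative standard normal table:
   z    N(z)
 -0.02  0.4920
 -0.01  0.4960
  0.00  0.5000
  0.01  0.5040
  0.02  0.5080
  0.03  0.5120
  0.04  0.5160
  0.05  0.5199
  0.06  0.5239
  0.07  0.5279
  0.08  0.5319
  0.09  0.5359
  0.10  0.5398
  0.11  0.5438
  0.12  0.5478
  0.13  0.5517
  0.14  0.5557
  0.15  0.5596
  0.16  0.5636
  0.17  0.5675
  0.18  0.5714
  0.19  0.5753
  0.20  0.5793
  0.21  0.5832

T = 1.5;  σ√T = 0.1592
ln(S/K) + (r − q + σ²/2)T = ln(414/420) + (0.043 − 0.045 + 0.13²/2)·1.5 = -0.0144 + 0.0097 = -0.0047
d₁ = -0.0047 / 0.1592 = -0.0296 ⇒ -0.03
d₂ = d₁ − σ√T = -0.0296 − 0.1592 = -0.1888 ⇒ -0.19
exp(−qT) = exp(−0.045·1.5) = 0.9347;  exp(−rT) = exp(−0.043·1.5) = 0.9375
P = 420·0.9375·N(0.19) − 414·0.9347·N(0.03) = 420·0.9375·0.5753 − 414·0.9347·0.5120 = 226.5244 − 198.1265 = 28.3979

$28.40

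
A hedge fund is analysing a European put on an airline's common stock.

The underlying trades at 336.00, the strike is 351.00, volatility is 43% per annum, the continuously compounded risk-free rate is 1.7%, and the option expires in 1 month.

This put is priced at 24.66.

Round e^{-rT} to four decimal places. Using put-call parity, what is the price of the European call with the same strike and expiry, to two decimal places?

exp(−rT) = exp(−0.017·0.08333) = 0.9986
Put-call parity: C − P = S − K·e^(−rT) = 336 − 351·0.9986 = 336 − 350.5086 = -14.5086
C = P + (C − P) = 24.66 + (-14.5086) = 10.1514

10.15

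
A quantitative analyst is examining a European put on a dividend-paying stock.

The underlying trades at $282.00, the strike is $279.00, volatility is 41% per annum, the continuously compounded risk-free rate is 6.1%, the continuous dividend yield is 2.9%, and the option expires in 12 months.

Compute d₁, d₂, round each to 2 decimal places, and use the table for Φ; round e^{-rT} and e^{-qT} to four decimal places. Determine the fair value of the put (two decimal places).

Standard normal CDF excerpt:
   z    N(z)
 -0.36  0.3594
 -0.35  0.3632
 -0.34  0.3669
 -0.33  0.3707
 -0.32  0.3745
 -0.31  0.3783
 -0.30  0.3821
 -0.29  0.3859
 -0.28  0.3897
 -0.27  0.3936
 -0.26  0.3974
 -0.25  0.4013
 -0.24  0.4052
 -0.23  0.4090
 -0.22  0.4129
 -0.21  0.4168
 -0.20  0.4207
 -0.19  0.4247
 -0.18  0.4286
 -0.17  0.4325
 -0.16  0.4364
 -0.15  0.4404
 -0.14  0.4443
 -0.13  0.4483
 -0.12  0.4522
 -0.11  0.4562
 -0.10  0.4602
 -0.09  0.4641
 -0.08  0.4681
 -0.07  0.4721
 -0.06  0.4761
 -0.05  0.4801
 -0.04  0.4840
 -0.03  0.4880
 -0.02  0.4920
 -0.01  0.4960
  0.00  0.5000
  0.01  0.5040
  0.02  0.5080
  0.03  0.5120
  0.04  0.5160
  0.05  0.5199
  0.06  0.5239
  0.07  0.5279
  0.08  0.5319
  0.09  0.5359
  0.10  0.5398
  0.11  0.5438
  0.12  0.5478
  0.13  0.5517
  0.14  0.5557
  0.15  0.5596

$38.06

σ√T = 0.41 × 1.0000 = 0.4100
d₁ = [ln(282/279) + (0.061 − 0.029 + 0.41²/2)·1] / 0.4100 = [0.0107 + 0.1160] / 0.4100 = 0.3091 ≈ 0.31
d₂ = d₁ − σ√T = 0.3091 − 0.4100 = -0.1009 ≈ -0.10
e^(−qT) = e^(−0.029·1) = 0.9714;  e^(−rT) = e^(−0.061·1) = 0.9408
P = 279·0.9408·N(0.10) − 282·0.9714·N(-0.31) = 279·0.9408·0.5398 − 282·0.9714·0.3783 = 141.6884 − 103.6295 = 38.0589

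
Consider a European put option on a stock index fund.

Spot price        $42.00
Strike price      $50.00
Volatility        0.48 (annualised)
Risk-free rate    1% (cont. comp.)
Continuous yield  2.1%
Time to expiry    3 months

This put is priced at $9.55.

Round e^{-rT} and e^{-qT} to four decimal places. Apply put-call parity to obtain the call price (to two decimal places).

$1.46

e^(−qT) = e^(−0.021·0.25) = 0.9948;  e^(−rT) = e^(−0.01·0.25) = 0.9975
Put-call parity: C − P = S·e^(−qT) − K·e^(−rT) = 42·0.9948 − 50·0.9975 = 41.7816 − 49.8750 = -8.0934
C = P + (C − P) = 9.55 + (-8.0934) = 1.4566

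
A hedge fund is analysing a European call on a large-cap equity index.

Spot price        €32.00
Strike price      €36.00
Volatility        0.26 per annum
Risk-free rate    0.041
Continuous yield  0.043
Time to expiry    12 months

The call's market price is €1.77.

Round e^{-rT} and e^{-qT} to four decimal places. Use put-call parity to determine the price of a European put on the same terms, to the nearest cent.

€5.67

e^(−qT) = e^(−0.043·1) = 0.9579;  e^(−rT) = e^(−0.041·1) = 0.9598
Put-call parity: C − P = S·e^(−qT) − K·e^(−rT) = 32·0.9579 − 36·0.9598 = 30.6528 − 34.5528 = -3.9000
P = C − (C − P) = 1.77 − (-3.9000) = 5.6700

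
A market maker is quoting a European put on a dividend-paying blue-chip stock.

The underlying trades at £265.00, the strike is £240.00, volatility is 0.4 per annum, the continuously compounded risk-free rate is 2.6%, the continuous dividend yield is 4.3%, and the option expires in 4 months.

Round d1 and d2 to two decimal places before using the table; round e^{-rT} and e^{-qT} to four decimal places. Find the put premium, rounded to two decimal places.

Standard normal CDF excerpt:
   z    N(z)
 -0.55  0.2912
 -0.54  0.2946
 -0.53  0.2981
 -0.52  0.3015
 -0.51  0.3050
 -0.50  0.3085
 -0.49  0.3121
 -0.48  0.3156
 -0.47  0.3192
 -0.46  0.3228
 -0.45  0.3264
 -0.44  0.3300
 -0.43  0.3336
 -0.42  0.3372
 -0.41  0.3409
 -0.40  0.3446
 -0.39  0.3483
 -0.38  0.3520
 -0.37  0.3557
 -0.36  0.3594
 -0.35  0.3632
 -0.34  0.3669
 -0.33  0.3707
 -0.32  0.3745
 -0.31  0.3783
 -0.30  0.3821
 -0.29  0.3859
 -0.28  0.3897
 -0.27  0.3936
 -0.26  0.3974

£13.06

σ√T = 0.4 × 0.5774 = 0.2309
d₁ = [ln(265/240) + (0.026 − 0.043 + 0.4²/2)·0.3333] / 0.2309 = [0.0991 + 0.0210] / 0.2309 = 0.5200 which rounds to 0.52
d₂ = d₁ − σ√T = 0.5200 − 0.2309 = 0.2891 which rounds to 0.29
exp(−qT) = exp(−0.043·0.3333) = 0.9858;  exp(−rT) = exp(−0.026·0.3333) = 0.9914
N(−d₂) = N(-0.29) = 0.3859;  N(−d₁) = N(-0.52) = 0.3015
P = 240·0.9914·0.3859 − 265·0.9858·0.3015 = 91.8195 − 78.7630 = 13.0565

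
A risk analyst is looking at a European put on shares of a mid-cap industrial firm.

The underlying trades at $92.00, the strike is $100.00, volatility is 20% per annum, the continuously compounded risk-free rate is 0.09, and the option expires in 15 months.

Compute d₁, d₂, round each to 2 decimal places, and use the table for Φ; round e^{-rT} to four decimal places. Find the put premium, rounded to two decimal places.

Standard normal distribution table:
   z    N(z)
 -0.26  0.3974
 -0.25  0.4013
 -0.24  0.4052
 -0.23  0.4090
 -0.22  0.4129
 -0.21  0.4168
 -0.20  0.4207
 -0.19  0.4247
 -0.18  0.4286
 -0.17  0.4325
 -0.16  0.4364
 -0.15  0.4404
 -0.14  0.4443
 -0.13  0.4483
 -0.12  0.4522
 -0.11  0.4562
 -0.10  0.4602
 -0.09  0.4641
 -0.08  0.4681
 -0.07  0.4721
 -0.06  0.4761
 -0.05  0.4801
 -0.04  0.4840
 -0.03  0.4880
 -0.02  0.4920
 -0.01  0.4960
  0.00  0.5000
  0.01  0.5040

$6.69

σ√T = 0.2 × 1.1180 = 0.2236
d₁ = [ln(92/100) + (0.09 + 0.2²/2)·1.25] / 0.2236 = [-0.0834 + 0.1375] / 0.2236 = 0.2420 → 0.24
d₂ = d₁ − σ√T = 0.2420 − 0.2236 = 0.0184 → 0.02
exp(−rT) = exp(−0.09·1.25) = 0.8936
P = 100·0.8936·N(-0.02) − 92·N(-0.24) = 100·0.8936·0.4920 − 92·0.4052 = 43.9651 − 37.2784 = 6.6867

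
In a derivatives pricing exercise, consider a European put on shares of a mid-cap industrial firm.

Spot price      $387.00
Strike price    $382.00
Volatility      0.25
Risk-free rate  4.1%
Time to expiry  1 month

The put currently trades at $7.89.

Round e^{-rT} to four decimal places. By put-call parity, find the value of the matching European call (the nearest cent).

$14.19

exp(−rT) = exp(−0.041·0.08333) = 0.9966
Put-call parity: C − P = S − K·e^(−rT) = 387 − 382·0.9966 = 387 − 380.7012 = 6.2988
C = P + (C − P) = 7.89 + (6.2988) = 14.1888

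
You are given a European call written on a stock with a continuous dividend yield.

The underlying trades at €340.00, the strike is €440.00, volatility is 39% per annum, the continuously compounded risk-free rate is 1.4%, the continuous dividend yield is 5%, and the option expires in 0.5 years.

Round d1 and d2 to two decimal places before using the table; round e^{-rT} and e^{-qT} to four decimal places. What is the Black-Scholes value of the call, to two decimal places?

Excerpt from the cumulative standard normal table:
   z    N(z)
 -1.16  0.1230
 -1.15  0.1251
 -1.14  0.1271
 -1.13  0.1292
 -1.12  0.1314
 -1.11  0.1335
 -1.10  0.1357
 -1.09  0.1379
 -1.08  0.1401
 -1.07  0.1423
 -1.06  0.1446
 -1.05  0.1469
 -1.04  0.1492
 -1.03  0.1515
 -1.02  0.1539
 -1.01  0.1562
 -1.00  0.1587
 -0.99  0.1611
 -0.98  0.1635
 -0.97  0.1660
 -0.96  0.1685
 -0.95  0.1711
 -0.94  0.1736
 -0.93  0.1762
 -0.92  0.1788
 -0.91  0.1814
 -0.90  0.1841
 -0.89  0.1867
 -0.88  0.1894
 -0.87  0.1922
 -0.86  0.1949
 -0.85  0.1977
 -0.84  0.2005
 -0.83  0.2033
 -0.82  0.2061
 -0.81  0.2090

σ√T = 0.39·√0.5 = 0.2758
d₁ = [ln(340/440) + (0.014 − 0.05 + 0.39²/2)·0.5] / 0.2758 = [-0.2578 + 0.0200] / 0.2758 = -0.8623 ⇒ -0.86
d₂ = d₁ − σ√T = -0.8623 − 0.2758 = -1.1381 ⇒ -1.14
e^(−qT) = e^(−0.05·0.5) = 0.9753;  e^(−rT) = e^(−0.014·0.5) = 0.9930
N(d₁) = N(-0.86) = 0.1949;  N(d₂) = N(-1.14) = 0.1271
C = 340·0.9753·0.1949 − 440·0.9930·0.1271 = 64.6292 − 55.5325 = 9.0967

€9.10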